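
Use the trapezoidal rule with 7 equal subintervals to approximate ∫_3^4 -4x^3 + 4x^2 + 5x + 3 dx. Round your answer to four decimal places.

-105.2959

Δx = (4 − 3)/7 = 1/7.
f(3) = -54, f(22/7) = -22621/343, f(23/7) = -27192/343, f(24/7) = -32259/343, f(25/7) = -37846/343, f(26/7) = -43977/343, f(27/7) = -50676/343, f(4) = -169.
T_7 = (Δx/2)·[f(x_0) + 2f(x_1) + ... + 2f(x_{6}) + f(x_7)].
Sum ≈ -105.2959.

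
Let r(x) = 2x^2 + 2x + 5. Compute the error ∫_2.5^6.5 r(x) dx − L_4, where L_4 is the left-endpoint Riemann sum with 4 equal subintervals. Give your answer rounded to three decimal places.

Exact integral: ∫_2.5^6.5 r(x) dx ≈ 228.66667.
L_4 = 190.
Error ≈ 228.66667 − 190 ≈ 38.667.

38.667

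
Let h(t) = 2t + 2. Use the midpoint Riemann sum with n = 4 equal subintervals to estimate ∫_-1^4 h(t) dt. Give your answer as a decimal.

Δt = (4 − (-1))/4 = 1.25.
Midpoints: -0.375, 0.875, 2.125, 3.375.
h(-0.375) = 1.25, h(0.875) = 3.75, h(2.125) = 6.25, h(3.375) = 8.75.
Sum = Δt · [h(-0.375) + h(0.875) + h(2.125) + h(3.375)].
Sum = 25.

25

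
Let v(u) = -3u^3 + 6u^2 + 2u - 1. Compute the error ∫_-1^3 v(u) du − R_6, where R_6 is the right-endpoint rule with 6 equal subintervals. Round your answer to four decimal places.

10.2222

Exact integral: ∫_-1^3 v(u) du = 0.
R_6 ≈ -10.222222.
Error ≈ 0 − (-10.222222) ≈ 10.2222.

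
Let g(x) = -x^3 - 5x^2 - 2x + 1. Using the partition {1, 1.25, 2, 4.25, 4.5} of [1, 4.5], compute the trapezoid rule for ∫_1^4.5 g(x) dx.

-296.27734375

Subinterval widths: 0.25, 0.75, 2.25, 0.25.
g(1) = -7, g(1.25) = -11.265625, g(2) = -31, g(4.25) = -174.578125, g(4.5) = -200.375.
On each subinterval the trapezoid contributes (Δx_i/2)·[g(x_{i-1}) + g(x_i)].
Sum = -296.27734375.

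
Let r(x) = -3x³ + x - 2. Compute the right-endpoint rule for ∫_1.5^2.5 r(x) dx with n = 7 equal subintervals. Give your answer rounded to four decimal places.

Δx = (2.5 − 1.5)/7 = 1/7.
Right endpoints: 23/14, 25/14, 27/14, 29/14, 31/14, 33/14, 2.5.
r(23/14) = -37481/2744, r(25/14) = -47463/2744, r(27/14) = -59245/2744, r(29/14) = -72971/2744, r(31/14) = -88785/2744, r(33/14) = -106831/2744, r(2.5) = -46.375.
Sum = Δx · [r(23/14) + r(25/14) + r(27/14) + ...].
Sum ≈ -28.1148.

-28.1148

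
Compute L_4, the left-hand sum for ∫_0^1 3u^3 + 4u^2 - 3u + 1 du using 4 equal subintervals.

Δu = (1 − 0)/4 = 0.25.
Left endpoints: 0, 0.25, 0.5, 0.75.
f(0) = 1, f(0.25) = 0.546875, f(0.5) = 0.875, f(0.75) = 2.265625.
Sum = Δu · [f(0) + f(0.25) + f(0.5) + f(0.75)].
Sum = 1.171875.

1.171875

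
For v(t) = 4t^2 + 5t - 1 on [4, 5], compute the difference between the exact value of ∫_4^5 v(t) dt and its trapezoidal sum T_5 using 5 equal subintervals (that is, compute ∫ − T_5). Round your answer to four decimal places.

-0.0267

Exact integral: ∫_4^5 v(t) dt ≈ 102.833333.
T_5 = 102.86.
Error ≈ 102.833333 − 102.86 ≈ -0.0267.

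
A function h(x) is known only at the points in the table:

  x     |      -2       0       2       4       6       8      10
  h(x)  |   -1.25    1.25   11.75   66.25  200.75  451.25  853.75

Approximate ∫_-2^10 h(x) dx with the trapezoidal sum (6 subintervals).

Δx = 2.
T_6 = (2/2)·[(-1.25) + 2·1.25 + 2·11.75 + 2·66.25 + 2·200.75 + 2·451.25 + 853.75] = 2315.

2315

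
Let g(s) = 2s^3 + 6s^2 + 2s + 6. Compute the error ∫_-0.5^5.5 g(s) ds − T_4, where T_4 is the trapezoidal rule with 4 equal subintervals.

Exact integral: ∫_-0.5^5.5 g(s) ds = 856.5.
T_4 = 903.75.
Error = 856.5 − 903.75 = -47.25.

-47.25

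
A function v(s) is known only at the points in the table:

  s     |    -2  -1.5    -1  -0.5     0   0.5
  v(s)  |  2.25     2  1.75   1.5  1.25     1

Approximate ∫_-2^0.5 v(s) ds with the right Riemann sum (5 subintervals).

Δs = 0.5.
Sum = 0.5·[2 + 1.75 + 1.5 + 1.25 + 1] = 3.75.

3.75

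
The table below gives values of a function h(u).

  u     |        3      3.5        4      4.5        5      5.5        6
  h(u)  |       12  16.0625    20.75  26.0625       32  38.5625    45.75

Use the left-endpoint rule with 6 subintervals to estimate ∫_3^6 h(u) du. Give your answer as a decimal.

72.71875

Δu = 0.5.
Sum = 0.5·[12 + 16.0625 + 20.75 + 26.0625 + 32 + 38.5625] = 72.71875.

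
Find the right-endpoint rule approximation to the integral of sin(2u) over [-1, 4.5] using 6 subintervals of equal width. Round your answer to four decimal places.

Δu = (4.5 − (-1))/6 = 11/12.
Right endpoints: -1/12, 5/6, 1.75, 8/3, 43/12, 4.5.
f(-1/12) ≈ -0.1659, f(5/6) ≈ 0.9954, f(1.75) ≈ -0.3508, f(8/3) ≈ -0.8133, f(43/12) ≈ 0.7730, f(4.5) ≈ 0.4121.
Sum = Δu · [f(-1/12) + f(5/6) + f(1.75) + ...].
Sum ≈ 0.7796.

0.7796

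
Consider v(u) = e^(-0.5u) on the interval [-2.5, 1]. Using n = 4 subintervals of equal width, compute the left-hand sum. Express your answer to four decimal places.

7.1210

Δu = (1 − (-2.5))/4 = 0.875.
Left endpoints: -2.5, -1.625, -0.75, 0.125.
v(-2.5) ≈ 3.4903, v(-1.625) ≈ 2.2535, v(-0.75) ≈ 1.4550, v(0.125) ≈ 0.9394.
Sum = Δu · [v(-2.5) + v(-1.625) + v(-0.75) + v(0.125)].
Sum ≈ 7.1210.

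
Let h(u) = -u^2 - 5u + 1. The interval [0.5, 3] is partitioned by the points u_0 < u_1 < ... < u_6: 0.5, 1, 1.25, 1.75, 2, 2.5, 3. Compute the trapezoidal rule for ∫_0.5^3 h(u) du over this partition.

-28.421875

Subinterval widths: 0.5, 0.25, 0.5, 0.25, 0.5, 0.5.
h(0.5) = -1.75, h(1) = -5, h(1.25) = -6.8125, h(1.75) = -10.8125, h(2) = -13, h(2.5) = -17.75, h(3) = -23.
On each subinterval the trapezoid contributes (Δu_i/2)·[h(u_{i-1}) + h(u_i)].
Sum = -28.421875.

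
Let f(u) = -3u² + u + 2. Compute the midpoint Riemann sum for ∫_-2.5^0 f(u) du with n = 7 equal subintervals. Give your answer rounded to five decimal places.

Δu = (0 − (-2.5))/7 = 5/14.
Midpoints: -65/28, -55/28, -45/28, -1.25, -25/28, -15/28, -5/28.
f(-65/28) = -12927/784, f(-55/28) = -9047/784, f(-45/28) = -5767/784, f(-1.25) = -3.9375, f(-25/28) = -1007/784, f(-15/28) = 473/784, f(-5/28) = 1353/784.
Sum = Δu · [f(-65/28) + f(-55/28) + f(-45/28) + ...].
Sum ≈ -13.67028.

-13.67028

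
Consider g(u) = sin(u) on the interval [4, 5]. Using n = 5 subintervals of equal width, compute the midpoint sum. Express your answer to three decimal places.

Δu = (5 − 4)/5 = 0.2.
Midpoints: 4.1, 4.3, 4.5, 4.7, 4.9.
g(4.1) ≈ -0.818, g(4.3) ≈ -0.916, g(4.5) ≈ -0.978, g(4.7) ≈ -1.000, g(4.9) ≈ -0.982.
Sum = Δu · [g(4.1) + g(4.3) + g(4.5) + g(4.7) + g(4.9)].
Sum ≈ -0.939.

-0.939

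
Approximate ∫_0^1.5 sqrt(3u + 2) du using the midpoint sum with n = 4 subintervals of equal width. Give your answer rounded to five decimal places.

3.05682

Δu = (1.5 − 0)/4 = 0.375.
Midpoints: 0.1875, 0.5625, 0.9375, 1.3125.
f(0.1875) ≈ 1.60078, f(0.5625) ≈ 1.92029, f(0.9375) ≈ 2.19374, f(1.3125) ≈ 2.43670.
Sum = Δu · [f(0.1875) + f(0.5625) + f(0.9375) + f(1.3125)].
Sum ≈ 3.05682.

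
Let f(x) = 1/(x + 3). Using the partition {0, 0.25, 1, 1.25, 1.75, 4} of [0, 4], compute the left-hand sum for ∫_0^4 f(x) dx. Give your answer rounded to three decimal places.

Subinterval widths: 0.25, 0.75, 0.25, 0.5, 2.25.
Left endpoints: 0, 0.25, 1, 1.25, 1.75.
f(0) = 1/3, f(0.25) = 4/13, f(1) = 0.25, f(1.25) = 4/17, f(1.75) = 4/19.
Sum = Σ Δx_i · f(x_i).
Sum ≈ 0.968.

0.968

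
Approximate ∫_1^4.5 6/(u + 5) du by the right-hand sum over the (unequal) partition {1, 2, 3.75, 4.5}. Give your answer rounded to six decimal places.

2.530827

Subinterval widths: 1, 1.75, 0.75.
Right endpoints: 2, 3.75, 4.5.
f(2) = 6/7, f(3.75) = 24/35, f(4.5) = 12/19.
Sum = Σ Δu_i · f(u_i).
Sum ≈ 2.530827.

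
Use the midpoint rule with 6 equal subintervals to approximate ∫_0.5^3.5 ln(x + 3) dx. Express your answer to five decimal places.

Δx = (3.5 − 0.5)/6 = 0.5.
Midpoints: 0.75, 1.25, 1.75, 2.25, 2.75, 3.25.
f(0.75) ≈ 1.32176, f(1.25) ≈ 1.44692, f(1.75) ≈ 1.55814, f(2.25) ≈ 1.65823, f(2.75) ≈ 1.74920, f(3.25) ≈ 1.83258.
Sum = Δx · [f(0.75) + f(1.25) + f(1.75) + ...].
Sum ≈ 4.78341.

4.78341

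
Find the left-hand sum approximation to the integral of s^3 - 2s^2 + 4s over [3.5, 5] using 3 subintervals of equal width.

Δs = (5 − 3.5)/3 = 0.5.
Left endpoints: 3.5, 4, 4.5.
f(3.5) = 32.375, f(4) = 48, f(4.5) = 68.625.
Sum = Δs · [f(3.5) + f(4) + f(4.5)].
Sum = 74.5.

74.5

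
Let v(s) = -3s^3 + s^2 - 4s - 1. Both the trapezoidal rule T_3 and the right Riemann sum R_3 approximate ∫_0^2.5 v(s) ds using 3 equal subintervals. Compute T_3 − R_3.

T_3 ≈ -42.054398.
R_3 ≈ -63.148148.
T_3 − R_3 = 21.09375.

21.09375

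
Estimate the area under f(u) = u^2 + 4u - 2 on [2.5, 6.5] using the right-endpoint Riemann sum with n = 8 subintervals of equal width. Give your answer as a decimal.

Δu = (6.5 − 2.5)/8 = 0.5.
Right endpoints: 3, 3.5, 4, 4.5, 5, 5.5, 6, 6.5.
f(3) = 19, f(3.5) = 24.25, f(4) = 30, f(4.5) = 36.25, f(5) = 43, f(5.5) = 50.25, f(6) = 58, f(6.5) = 66.25.
Sum = Δu · [f(3) + f(3.5) + f(4) + ...].
Sum = 163.5.

163.5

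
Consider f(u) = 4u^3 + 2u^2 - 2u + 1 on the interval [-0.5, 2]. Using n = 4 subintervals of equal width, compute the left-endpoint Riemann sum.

10.95703125

Δu = (2 − (-0.5))/4 = 0.625.
Left endpoints: -0.5, 0.125, 0.75, 1.375.
f(-0.5) = 2, f(0.125) = 0.7890625, f(0.75) = 2.3125, f(1.375) = 12.4296875.
Sum = Δu · [f(-0.5) + f(0.125) + f(0.75) + f(1.375)].
Sum = 10.95703125.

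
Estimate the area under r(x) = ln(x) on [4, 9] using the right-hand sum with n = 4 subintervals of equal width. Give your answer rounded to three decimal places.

9.719

Δx = (9 − 4)/4 = 1.25.
Right endpoints: 5.25, 6.5, 7.75, 9.
r(5.25) ≈ 1.658, r(6.5) ≈ 1.872, r(7.75) ≈ 2.048, r(9) ≈ 2.197.
Sum = Δx · [r(5.25) + r(6.5) + r(7.75) + r(9)].
Sum ≈ 9.719.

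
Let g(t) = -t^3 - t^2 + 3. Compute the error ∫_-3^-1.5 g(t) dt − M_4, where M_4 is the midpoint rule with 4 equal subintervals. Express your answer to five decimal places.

0.10107

Exact integral: ∫_-3^-1.5 g(t) dt = 15.609375.
M_4 ≈ 15.5083008.
Error ≈ 15.609375 − 15.5083008 ≈ 0.10107.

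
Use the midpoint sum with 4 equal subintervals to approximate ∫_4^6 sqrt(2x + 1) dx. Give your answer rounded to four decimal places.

Δx = (6 − 4)/4 = 0.5.
Midpoints: 4.25, 4.75, 5.25, 5.75.
f(4.25) ≈ 3.0822, f(4.75) ≈ 3.2404, f(5.25) ≈ 3.3912, f(5.75) ≈ 3.5355.
Sum = Δx · [f(4.25) + f(4.75) + f(5.25) + f(5.75)].
Sum ≈ 6.6246.

6.6246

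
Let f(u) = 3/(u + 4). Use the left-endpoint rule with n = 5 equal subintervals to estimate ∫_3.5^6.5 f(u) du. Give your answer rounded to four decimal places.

Δu = (6.5 − 3.5)/5 = 0.6.
Left endpoints: 3.5, 4.1, 4.7, 5.3, 5.9.
f(3.5) = 0.4, f(4.1) = 10/27, f(4.7) = 10/29, f(5.3) = 10/31, f(5.9) = 10/33.
Sum = Δu · [f(3.5) + f(4.1) + f(4.7) + f(5.3) + f(5.9)].
Sum ≈ 1.0445.

1.0445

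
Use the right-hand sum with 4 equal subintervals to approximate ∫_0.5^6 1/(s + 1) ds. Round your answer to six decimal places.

1.242663

Δs = (6 − 0.5)/4 = 1.375.
Right endpoints: 1.875, 3.25, 4.625, 6.
f(1.875) = 8/23, f(3.25) = 4/17, f(4.625) = 8/45, f(6) = 1/7.
Sum = Δs · [f(1.875) + f(3.25) + f(4.625) + f(6)].
Sum ≈ 1.242663.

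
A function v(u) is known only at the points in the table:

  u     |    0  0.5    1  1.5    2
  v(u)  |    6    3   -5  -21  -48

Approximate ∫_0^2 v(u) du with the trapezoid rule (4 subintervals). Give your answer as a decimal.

-22

Δu = 0.5.
T_4 = (0.5/2)·[6 + 2·3 + 2·(-5) + 2·(-21) + (-48)] = -22.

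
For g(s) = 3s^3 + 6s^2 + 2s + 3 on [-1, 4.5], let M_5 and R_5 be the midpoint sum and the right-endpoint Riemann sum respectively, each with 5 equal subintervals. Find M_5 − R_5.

-257.7678125

M_5 = 514.7346875.
R_5 = 772.5025.
M_5 − R_5 = -257.7678125.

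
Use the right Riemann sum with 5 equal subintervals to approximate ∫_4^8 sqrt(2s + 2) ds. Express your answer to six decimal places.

15.342773

Δs = (8 − 4)/5 = 0.8.
Right endpoints: 4.8, 5.6, 6.4, 7.2, 8.
f(4.8) ≈ 3.405877, f(5.6) ≈ 3.633180, f(6.4) ≈ 3.847077, f(7.2) ≈ 4.049691, f(8) ≈ 4.242641.
Sum = Δs · [f(4.8) + f(5.6) + f(6.4) + f(7.2) + f(8)].
Sum ≈ 15.342773.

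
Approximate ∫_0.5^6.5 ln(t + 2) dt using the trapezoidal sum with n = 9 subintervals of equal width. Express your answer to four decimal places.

Δt = (6.5 − 0.5)/9 = 2/3.
f(0.5) ≈ 0.9163, f(7/6) ≈ 1.1527, f(11/6) ≈ 1.3437, f(2.5) ≈ 1.5041, f(19/6) ≈ 1.6422, f(23/6) ≈ 1.7636, f(4.5) ≈ 1.8718, f(31/6) ≈ 1.9694, f(35/6) ≈ 2.0584, f(6.5) ≈ 2.1401.
T_9 = (Δt/2)·[f(t_0) + 2f(t_1) + ... + 2f(t_{8}) + f(t_9)].
Sum ≈ 9.8894.

9.8894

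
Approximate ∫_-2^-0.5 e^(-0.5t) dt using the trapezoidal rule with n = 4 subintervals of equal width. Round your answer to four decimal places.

2.8769

Δt = (-0.5 − (-2))/4 = 0.375.
f(-2) ≈ 2.7183, f(-1.625) ≈ 2.2535, f(-1.25) ≈ 1.8682, f(-0.875) ≈ 1.5488, f(-0.5) ≈ 1.2840.
T_4 = (Δt/2)·[f(t_0) + 2f(t_1) + 2f(t_2) + 2f(t_3) + f(t_4)].
Sum ≈ 2.8769.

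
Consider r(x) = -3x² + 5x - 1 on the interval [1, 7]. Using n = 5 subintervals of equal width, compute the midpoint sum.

-225.84

Δx = (7 − 1)/5 = 1.2.
Midpoints: 1.6, 2.8, 4, 5.2, 6.4.
r(1.6) = -0.68, r(2.8) = -10.52, r(4) = -29, r(5.2) = -56.12, r(6.4) = -91.88.
Sum = Δx · [r(1.6) + r(2.8) + r(4) + r(5.2) + r(6.4)].
Sum = -225.84.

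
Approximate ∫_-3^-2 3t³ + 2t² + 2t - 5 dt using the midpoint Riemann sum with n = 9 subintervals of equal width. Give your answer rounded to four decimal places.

-46.0622

Δt = (-2 − (-3))/9 = 1/9.
Midpoints: -53/18, -17/6, -49/18, -47/18, -2.5, -43/18, -41/18, -13/6, -37/18.
f(-53/18) = -136337/1944, f(-17/6) = -4525/72, f(-49/18) = -109141/1944, f(-47/18) = -97187/1944, f(-2.5) = -44.375, f(-43/18) = -76327/1944, f(-41/18) = -67325/1944, f(-13/6) = -731/24, f(-37/18) = -51937/1944.
Sum = Δt · [f(-53/18) + f(-17/6) + f(-49/18) + ...].
Sum ≈ -46.0622.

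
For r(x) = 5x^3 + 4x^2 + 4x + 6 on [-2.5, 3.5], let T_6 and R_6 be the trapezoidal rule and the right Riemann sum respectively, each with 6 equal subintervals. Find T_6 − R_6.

T_6 = 276.25.
R_6 = 446.5.
T_6 − R_6 = -170.25.

-170.25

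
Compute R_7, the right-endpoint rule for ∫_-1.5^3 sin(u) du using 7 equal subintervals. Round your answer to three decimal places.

Δu = (3 − (-1.5))/7 = 9/14.
Right endpoints: -6/7, -3/14, 3/7, 15/14, 12/7, 33/14, 3.
f(-6/7) ≈ -0.756, f(-3/14) ≈ -0.213, f(3/7) ≈ 0.416, f(15/14) ≈ 0.878, f(12/7) ≈ 0.990, f(33/14) ≈ 0.706, f(3) ≈ 0.141.
Sum = Δu · [f(-6/7) + f(-3/14) + f(3/7) + ...].
Sum ≈ 1.390.

1.390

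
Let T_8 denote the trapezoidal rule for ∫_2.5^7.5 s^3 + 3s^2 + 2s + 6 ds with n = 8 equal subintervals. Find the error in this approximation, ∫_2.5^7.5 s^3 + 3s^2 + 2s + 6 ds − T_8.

-5.859375

Exact integral: ∫_2.5^7.5 f(s) ds = 1267.5.
T_8 = 1273.359375.
Error = 1267.5 − 1273.359375 = -5.859375.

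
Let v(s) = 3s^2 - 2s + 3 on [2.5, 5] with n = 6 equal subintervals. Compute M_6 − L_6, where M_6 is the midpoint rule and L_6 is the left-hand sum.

10.3515625

M_6 ≈ 98.0164931.
L_6 ≈ 87.6649306.
M_6 − L_6 = 10.3515625.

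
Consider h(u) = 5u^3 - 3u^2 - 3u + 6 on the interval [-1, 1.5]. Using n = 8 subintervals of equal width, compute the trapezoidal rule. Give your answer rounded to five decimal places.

Δu = (1.5 − (-1))/8 = 0.3125.
h(-1) = 1, h(-0.6875) = 20561/4096, h(-0.375) = 3297/512, h(-0.0625) = 25291/4096, h(0.25) = 5.140625, h(0.5625) = 17421/4096, h(0.875) = 2267/512, h(1.1875) = 26951/4096, h(1.5) = 11.625.
T_8 = (Δu/2)·[h(u_0) + 2h(u_1) + ... + 2h(u_{7}) + h(u_8)].
Sum ≈ 13.85864.

13.85864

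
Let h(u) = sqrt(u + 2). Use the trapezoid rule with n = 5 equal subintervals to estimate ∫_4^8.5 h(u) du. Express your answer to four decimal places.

Δu = (8.5 − 4)/5 = 0.9.
h(4) ≈ 2.4495, h(4.9) ≈ 2.6268, h(5.8) ≈ 2.7928, h(6.7) ≈ 2.9496, h(7.6) ≈ 3.0984, h(8.5) ≈ 3.2404.
T_5 = (Δu/2)·[h(u_0) + 2h(u_1) + ... + 2h(u_{4}) + h(u_5)].
Sum ≈ 12.8813.

12.8813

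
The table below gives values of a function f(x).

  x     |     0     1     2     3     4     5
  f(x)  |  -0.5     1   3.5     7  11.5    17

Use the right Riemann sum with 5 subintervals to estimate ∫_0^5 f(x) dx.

40

Δx = 1.
Sum = 1·[1 + 3.5 + 7 + 11.5 + 17] = 40.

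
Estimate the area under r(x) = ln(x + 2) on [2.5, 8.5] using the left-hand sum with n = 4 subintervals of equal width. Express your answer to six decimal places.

Δx = (8.5 − 2.5)/4 = 1.5.
Left endpoints: 2.5, 4, 5.5, 7.
r(2.5) ≈ 1.504077, r(4) ≈ 1.791759, r(5.5) ≈ 2.014903, r(7) ≈ 2.197225.
Sum = Δx · [r(2.5) + r(4) + r(5.5) + r(7)].
Sum ≈ 11.261947.

11.261947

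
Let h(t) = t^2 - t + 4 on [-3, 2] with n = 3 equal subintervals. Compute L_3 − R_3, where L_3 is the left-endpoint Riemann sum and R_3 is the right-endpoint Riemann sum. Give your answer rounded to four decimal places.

16.6667

L_3 ≈ 44.814815.
R_3 ≈ 28.148148.
L_3 − R_3 ≈ 16.6667.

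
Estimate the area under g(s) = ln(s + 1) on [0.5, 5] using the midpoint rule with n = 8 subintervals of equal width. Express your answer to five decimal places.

Δs = (5 − 0.5)/8 = 0.5625.
Midpoints: 0.78125, 1.34375, 1.90625, 2.46875, 3.03125, 3.59375, 4.15625, 4.71875.
g(0.78125) ≈ 0.57732, g(1.34375) ≈ 0.85175, g(1.90625) ≈ 1.06686, g(2.46875) ≈ 1.24379, g(3.03125) ≈ 1.39408, g(3.59375) ≈ 1.52470, g(4.15625) ≈ 1.64021, g(4.71875) ≈ 1.74375.
Sum = Δs · [g(0.78125) + g(1.34375) + g(1.90625) + ...].
Sum ≈ 5.64888.

5.64888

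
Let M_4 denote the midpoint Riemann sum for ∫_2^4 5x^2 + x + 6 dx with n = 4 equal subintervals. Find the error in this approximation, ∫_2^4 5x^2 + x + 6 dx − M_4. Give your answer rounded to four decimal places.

Exact integral: ∫_2^4 f(x) dx ≈ 111.333333.
M_4 = 111.125.
Error ≈ 111.333333 − 111.125 ≈ 0.2083.

0.2083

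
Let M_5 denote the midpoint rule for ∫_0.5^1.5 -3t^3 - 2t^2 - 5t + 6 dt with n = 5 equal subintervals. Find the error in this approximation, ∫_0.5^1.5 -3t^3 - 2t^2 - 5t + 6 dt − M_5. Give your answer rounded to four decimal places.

Exact integral: ∫_0.5^1.5 f(t) dt ≈ -4.916667.
M_5 = -4.88.
Error ≈ -4.916667 − (-4.88) ≈ -0.0367.

-0.0367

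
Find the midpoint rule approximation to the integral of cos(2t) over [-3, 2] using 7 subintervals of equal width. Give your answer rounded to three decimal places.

Δt = (2 − (-3))/7 = 5/7.
Midpoints: -37/14, -27/14, -17/14, -0.5, 3/14, 13/14, 23/14.
f(-37/14) ≈ 0.542, f(-27/14) ≈ -0.755, f(-17/14) ≈ -0.756, f(-0.5) ≈ 0.540, f(3/14) ≈ 0.910, f(13/14) ≈ -0.282, f(23/14) ≈ -0.990.
Sum = Δt · [f(-37/14) + f(-27/14) + f(-17/14) + ...].
Sum ≈ -0.565.

-0.565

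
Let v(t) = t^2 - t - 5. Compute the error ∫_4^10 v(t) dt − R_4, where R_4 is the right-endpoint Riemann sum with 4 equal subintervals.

-60.75

Exact integral: ∫_4^10 v(t) dt = 240.
R_4 = 300.75.
Error = 240 − 300.75 = -60.75.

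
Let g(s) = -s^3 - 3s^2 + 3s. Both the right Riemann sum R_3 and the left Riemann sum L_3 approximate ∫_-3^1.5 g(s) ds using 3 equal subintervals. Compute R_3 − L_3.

R_3 = -20.25.
L_3 = -25.3125.
R_3 − L_3 = 5.0625.

5.0625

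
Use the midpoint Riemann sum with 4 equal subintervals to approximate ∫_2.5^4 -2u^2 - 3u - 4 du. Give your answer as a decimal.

-52.83984375

Δu = (4 − 2.5)/4 = 0.375.
Midpoints: 2.6875, 3.0625, 3.4375, 3.8125.
f(2.6875) = -26.5078125, f(3.0625) = -31.9453125, f(3.4375) = -37.9453125, f(3.8125) = -44.5078125.
Sum = Δu · [f(2.6875) + f(3.0625) + f(3.4375) + f(3.8125)].
Sum = -52.83984375.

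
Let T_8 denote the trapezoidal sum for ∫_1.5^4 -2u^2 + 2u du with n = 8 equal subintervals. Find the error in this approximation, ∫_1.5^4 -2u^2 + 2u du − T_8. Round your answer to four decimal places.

0.0814

Exact integral: ∫_1.5^4 f(u) du ≈ -26.666667.
T_8 ≈ -26.748047.
Error ≈ -26.666667 − (-26.748047) ≈ 0.0814.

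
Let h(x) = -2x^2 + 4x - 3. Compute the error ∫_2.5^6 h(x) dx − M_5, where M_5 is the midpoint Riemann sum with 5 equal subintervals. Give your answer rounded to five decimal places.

Exact integral: ∫_2.5^6 h(x) dx ≈ -84.5833333.
M_5 = -84.2975.
Error ≈ -84.5833333 − (-84.2975) ≈ -0.28583.

-0.28583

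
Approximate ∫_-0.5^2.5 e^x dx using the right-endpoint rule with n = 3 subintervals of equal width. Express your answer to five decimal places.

18.31290

Δx = (2.5 − (-0.5))/3 = 1.
Right endpoints: 0.5, 1.5, 2.5.
f(0.5) ≈ 1.64872, f(1.5) ≈ 4.48169, f(2.5) ≈ 12.18249.
Sum = Δx · [f(0.5) + f(1.5) + f(2.5)].
Sum ≈ 18.31290.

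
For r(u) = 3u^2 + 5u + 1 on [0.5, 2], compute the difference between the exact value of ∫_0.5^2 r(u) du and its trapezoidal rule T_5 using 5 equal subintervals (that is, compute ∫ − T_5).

-0.0675

Exact integral: ∫_0.5^2 r(u) du = 18.75.
T_5 = 18.8175.
Error = 18.75 − 18.8175 = -0.0675.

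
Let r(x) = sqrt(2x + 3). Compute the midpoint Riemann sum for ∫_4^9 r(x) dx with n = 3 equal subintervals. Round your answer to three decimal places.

Δx = (9 − 4)/3 = 5/3.
Midpoints: 29/6, 6.5, 49/6.
r(29/6) ≈ 3.559, r(6.5) ≈ 4.000, r(49/6) ≈ 4.397.
Sum = Δx · [r(29/6) + r(6.5) + r(49/6)].
Sum ≈ 19.927.

19.927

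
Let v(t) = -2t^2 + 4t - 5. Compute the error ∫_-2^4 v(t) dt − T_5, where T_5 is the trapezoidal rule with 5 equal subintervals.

Exact integral: ∫_-2^4 v(t) dt = -54.
T_5 = -56.88.
Error = -54 − (-56.88) = 2.88.

2.88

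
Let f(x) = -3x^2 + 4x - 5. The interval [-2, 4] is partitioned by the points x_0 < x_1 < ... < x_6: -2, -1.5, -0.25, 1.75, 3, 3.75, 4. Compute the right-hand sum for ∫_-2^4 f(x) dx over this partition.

Subinterval widths: 0.5, 1.25, 2, 1.25, 0.75, 0.25.
Right endpoints: -1.5, -0.25, 1.75, 3, 3.75, 4.
f(-1.5) = -17.75, f(-0.25) = -6.1875, f(1.75) = -7.1875, f(3) = -20, f(3.75) = -32.1875, f(4) = -37.
Sum = Σ Δx_i · f(x_i).
Sum = -89.375.

-89.375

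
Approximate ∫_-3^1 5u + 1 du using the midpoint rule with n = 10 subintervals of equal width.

-16

Δu = (1 − (-3))/10 = 0.4.
Midpoints: -2.8, -2.4, -2, -1.6, -1.2, -0.8, -0.4, 0, 0.4, 0.8.
f(-2.8) = -13, f(-2.4) = -11, f(-2) = -9, f(-1.6) = -7, f(-1.2) = -5, f(-0.8) = -3, f(-0.4) = -1, f(0) = 1, f(0.4) = 3, f(0.8) = 5.
Sum = Δu · [f(-2.8) + f(-2.4) + f(-2) + ...].
Sum = -16.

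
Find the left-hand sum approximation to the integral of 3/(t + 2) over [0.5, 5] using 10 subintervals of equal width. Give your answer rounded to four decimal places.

Δt = (5 − 0.5)/10 = 0.45.
Left endpoints: 0.5, 0.95, 1.4, 1.85, 2.3, 2.75, 3.2, 3.65, 4.1, 4.55.
f(0.5) = 1.2, f(0.95) = 60/59, f(1.4) = 15/17, f(1.85) = 60/77, f(2.3) = 30/43, f(2.75) = 12/19, f(3.2) = 15/26, f(3.65) = 60/113, f(4.1) = 30/61, f(4.55) = 60/131.
Sum = Δt · [f(0.5) + f(0.95) + f(1.4) + ...].
Sum ≈ 3.2695.

3.2695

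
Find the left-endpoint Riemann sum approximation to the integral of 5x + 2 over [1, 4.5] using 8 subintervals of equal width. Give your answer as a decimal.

51.296875

Δx = (4.5 − 1)/8 = 0.4375.
Left endpoints: 1, 1.4375, 1.875, 2.3125, 2.75, 3.1875, 3.625, 4.0625.
f(1) = 7, f(1.4375) = 9.1875, f(1.875) = 11.375, f(2.3125) = 13.5625, f(2.75) = 15.75, f(3.1875) = 17.9375, f(3.625) = 20.125, f(4.0625) = 22.3125.
Sum = Δx · [f(1) + f(1.4375) + f(1.875) + ...].
Sum = 51.296875.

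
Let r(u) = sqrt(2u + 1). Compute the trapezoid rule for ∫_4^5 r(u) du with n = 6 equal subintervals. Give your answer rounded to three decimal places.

3.161

Δu = (5 − 4)/6 = 1/6.
r(4) ≈ 3.000, r(25/6) ≈ 3.055, r(13/3) ≈ 3.109, r(4.5) ≈ 3.162, r(14/3) ≈ 3.215, r(29/6) ≈ 3.266, r(5) ≈ 3.317.
T_6 = (Δu/2)·[r(u_0) + 2r(u_1) + ... + 2r(u_{5}) + r(u_6)].
Sum ≈ 3.161.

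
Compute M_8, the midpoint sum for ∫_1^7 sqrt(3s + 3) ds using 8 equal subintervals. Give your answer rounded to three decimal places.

22.869

Δs = (7 − 1)/8 = 0.75.
Midpoints: 1.375, 2.125, 2.875, 3.625, 4.375, 5.125, 5.875, 6.625.
f(1.375) ≈ 2.669, f(2.125) ≈ 3.062, f(2.875) ≈ 3.410, f(3.625) ≈ 3.725, f(4.375) ≈ 4.016, f(5.125) ≈ 4.287, f(5.875) ≈ 4.541, f(6.625) ≈ 4.783.
Sum = Δs · [f(1.375) + f(2.125) + f(2.875) + ...].
Sum ≈ 22.869.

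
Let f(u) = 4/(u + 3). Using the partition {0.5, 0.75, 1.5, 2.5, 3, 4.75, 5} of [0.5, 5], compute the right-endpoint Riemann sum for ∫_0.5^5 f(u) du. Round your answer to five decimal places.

3.02217

Subinterval widths: 0.25, 0.75, 1, 0.5, 1.75, 0.25.
Right endpoints: 0.75, 1.5, 2.5, 3, 4.75, 5.
f(0.75) = 16/15, f(1.5) = 8/9, f(2.5) = 8/11, f(3) = 2/3, f(4.75) = 16/31, f(5) = 0.5.
Sum = Σ Δu_i · f(u_i).
Sum ≈ 3.02217.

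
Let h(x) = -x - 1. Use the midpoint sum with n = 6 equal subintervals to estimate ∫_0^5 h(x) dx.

-17.5

Δx = (5 − 0)/6 = 5/6.
Midpoints: 5/12, 1.25, 25/12, 35/12, 3.75, 55/12.
h(5/12) = -17/12, h(1.25) = -2.25, h(25/12) = -37/12, h(35/12) = -47/12, h(3.75) = -4.75, h(55/12) = -67/12.
Sum = Δx · [h(5/12) + h(1.25) + h(25/12) + ...].
Sum = -17.5.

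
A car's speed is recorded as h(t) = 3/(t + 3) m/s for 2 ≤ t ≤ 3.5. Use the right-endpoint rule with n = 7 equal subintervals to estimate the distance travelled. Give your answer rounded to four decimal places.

0.7724

Δt = (3.5 − 2)/7 = 3/14.
Right endpoints: 31/14, 17/7, 37/14, 20/7, 43/14, 23/7, 3.5.
h(31/14) = 42/73, h(17/7) = 21/38, h(37/14) = 42/79, h(20/7) = 21/41, h(43/14) = 42/85, h(23/7) = 21/44, h(3.5) = 6/13.
Sum = Δt · [h(31/14) + h(17/7) + h(37/14) + ...].
Sum ≈ 0.7724.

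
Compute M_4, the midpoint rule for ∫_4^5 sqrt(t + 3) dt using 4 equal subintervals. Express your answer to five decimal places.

Δt = (5 − 4)/4 = 0.25.
Midpoints: 4.125, 4.375, 4.625, 4.875.
f(4.125) ≈ 2.66927, f(4.375) ≈ 2.71570, f(4.625) ≈ 2.76134, f(4.875) ≈ 2.80624.
Sum = Δt · [f(4.125) + f(4.375) + f(4.625) + f(4.875)].
Sum ≈ 2.73814.

2.73814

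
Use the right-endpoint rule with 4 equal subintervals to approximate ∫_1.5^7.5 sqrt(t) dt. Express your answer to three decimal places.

Δt = (7.5 − 1.5)/4 = 1.5.
Right endpoints: 3, 4.5, 6, 7.5.
f(3) ≈ 1.732, f(4.5) ≈ 2.121, f(6) ≈ 2.449, f(7.5) ≈ 2.739.
Sum = Δt · [f(3) + f(4.5) + f(6) + f(7.5)].
Sum ≈ 13.562.

13.562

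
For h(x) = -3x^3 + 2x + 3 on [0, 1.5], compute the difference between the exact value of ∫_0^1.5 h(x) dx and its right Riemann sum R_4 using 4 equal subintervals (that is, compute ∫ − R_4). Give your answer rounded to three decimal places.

Exact integral: ∫_0^1.5 h(x) dx = 2.953125.
R_4 ≈ 1.37988.
Error ≈ 2.953125 − 1.37988 ≈ 1.573.

1.573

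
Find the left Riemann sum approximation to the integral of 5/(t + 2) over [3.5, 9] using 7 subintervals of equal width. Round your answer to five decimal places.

Δt = (9 − 3.5)/7 = 11/14.
Left endpoints: 3.5, 30/7, 71/14, 41/7, 93/14, 52/7, 115/14.
f(3.5) = 10/11, f(30/7) = 35/44, f(71/14) = 70/99, f(41/7) = 7/11, f(93/14) = 70/121, f(52/7) = 35/66, f(115/14) = 70/143.
Sum = Δt · [f(3.5) + f(30/7) + f(71/14) + ...].
Sum ≈ 3.65067.

3.65067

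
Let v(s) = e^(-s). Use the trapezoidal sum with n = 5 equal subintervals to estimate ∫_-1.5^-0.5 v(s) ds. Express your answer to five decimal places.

Δs = (-0.5 − (-1.5))/5 = 0.2.
v(-1.5) ≈ 4.48169, v(-1.3) ≈ 3.66930, v(-1.1) ≈ 3.00417, v(-0.9) ≈ 2.45960, v(-0.7) ≈ 2.01375, v(-0.5) ≈ 1.64872.
T_5 = (Δs/2)·[v(s_0) + 2v(s_1) + ... + 2v(s_{4}) + v(s_5)].
Sum ≈ 2.84240.

2.84240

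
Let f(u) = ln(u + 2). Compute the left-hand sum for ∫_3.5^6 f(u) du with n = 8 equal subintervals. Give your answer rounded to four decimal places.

Δu = (6 − 3.5)/8 = 0.3125.
Left endpoints: 3.5, 3.8125, 4.125, 4.4375, 4.75, 5.0625, 5.375, 5.6875.
f(3.5) ≈ 1.7047, f(3.8125) ≈ 1.7600, f(4.125) ≈ 1.8124, f(4.4375) ≈ 1.8621, f(4.75) ≈ 1.9095, f(5.0625) ≈ 1.9548, f(5.375) ≈ 1.9981, f(5.6875) ≈ 2.0396.
Sum = Δu · [f(3.5) + f(3.8125) + f(4.125) + ...].
Sum ≈ 4.7004.

4.7004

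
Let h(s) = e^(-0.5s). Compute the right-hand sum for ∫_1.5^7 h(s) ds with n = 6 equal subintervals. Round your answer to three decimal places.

Δs = (7 − 1.5)/6 = 11/12.
Right endpoints: 29/12, 10/3, 4.25, 31/6, 73/12, 7.
h(29/12) ≈ 0.299, h(10/3) ≈ 0.189, h(4.25) ≈ 0.119, h(31/6) ≈ 0.076, h(73/12) ≈ 0.048, h(7) ≈ 0.030.
Sum = Δs · [h(29/12) + h(10/3) + h(4.25) + ...].
Sum ≈ 0.697.

0.697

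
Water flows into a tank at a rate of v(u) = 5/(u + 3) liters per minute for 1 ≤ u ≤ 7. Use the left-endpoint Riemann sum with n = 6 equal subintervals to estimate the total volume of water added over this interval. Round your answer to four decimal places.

Δu = (7 − 1)/6 = 1.
Left endpoints: 1, 2, 3, 4, 5, 6.
v(1) = 1.25, v(2) = 1, v(3) = 5/6, v(4) = 5/7, v(5) = 0.625, v(6) = 5/9.
Sum = Δu · [v(1) + v(2) + v(3) + ...].
Sum ≈ 4.9782.

4.9782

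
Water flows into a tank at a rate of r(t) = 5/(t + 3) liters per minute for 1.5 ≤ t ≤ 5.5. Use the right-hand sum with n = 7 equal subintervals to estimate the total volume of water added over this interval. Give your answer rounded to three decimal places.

3.035

Δt = (5.5 − 1.5)/7 = 4/7.
Right endpoints: 29/14, 37/14, 45/14, 53/14, 61/14, 69/14, 5.5.
r(29/14) = 70/71, r(37/14) = 70/79, r(45/14) = 70/87, r(53/14) = 14/19, r(61/14) = 70/103, r(69/14) = 70/111, r(5.5) = 10/17.
Sum = Δt · [r(29/14) + r(37/14) + r(45/14) + ...].
Sum ≈ 3.035.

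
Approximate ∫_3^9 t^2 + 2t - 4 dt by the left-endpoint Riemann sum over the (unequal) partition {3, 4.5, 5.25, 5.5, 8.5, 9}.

198.328125

Subinterval widths: 1.5, 0.75, 0.25, 3, 0.5.
Left endpoints: 3, 4.5, 5.25, 5.5, 8.5.
f(3) = 11, f(4.5) = 25.25, f(5.25) = 34.0625, f(5.5) = 37.25, f(8.5) = 85.25.
Sum = Σ Δt_i · f(t_i).
Sum = 198.328125.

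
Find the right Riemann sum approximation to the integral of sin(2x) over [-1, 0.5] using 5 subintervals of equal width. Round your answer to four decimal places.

Δx = (0.5 − (-1))/5 = 0.3.
Right endpoints: -0.7, -0.4, -0.1, 0.2, 0.5.
f(-0.7) ≈ -0.9854, f(-0.4) ≈ -0.7174, f(-0.1) ≈ -0.1987, f(0.2) ≈ 0.3894, f(0.5) ≈ 0.8415.
Sum = Δx · [f(-0.7) + f(-0.4) + f(-0.1) + f(0.2) + f(0.5)].
Sum ≈ -0.2012.

-0.2012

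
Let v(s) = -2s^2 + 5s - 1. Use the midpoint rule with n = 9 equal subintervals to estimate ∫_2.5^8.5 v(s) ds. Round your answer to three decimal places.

-239.556

Δs = (8.5 − 2.5)/9 = 2/3.
Midpoints: 17/6, 3.5, 25/6, 29/6, 5.5, 37/6, 41/6, 7.5, 49/6.
v(17/6) = -26/9, v(3.5) = -8, v(25/6) = -134/9, v(29/6) = -212/9, v(5.5) = -34, v(37/6) = -416/9, v(41/6) = -542/9, v(7.5) = -76, v(49/6) = -842/9.
Sum = Δs · [v(17/6) + v(3.5) + v(25/6) + ...].
Sum ≈ -239.556.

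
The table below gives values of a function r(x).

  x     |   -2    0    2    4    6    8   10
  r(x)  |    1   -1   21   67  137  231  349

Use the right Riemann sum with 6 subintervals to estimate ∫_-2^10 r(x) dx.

1608

Δx = 2.
Sum = 2·[(-1) + 21 + 67 + 137 + 231 + 349] = 1608.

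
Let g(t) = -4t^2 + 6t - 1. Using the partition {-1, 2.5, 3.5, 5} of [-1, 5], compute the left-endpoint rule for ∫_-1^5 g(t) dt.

-93

Subinterval widths: 3.5, 1, 1.5.
Left endpoints: -1, 2.5, 3.5.
g(-1) = -11, g(2.5) = -11, g(3.5) = -29.
Sum = Σ Δt_i · g(t_i).
Sum = -93.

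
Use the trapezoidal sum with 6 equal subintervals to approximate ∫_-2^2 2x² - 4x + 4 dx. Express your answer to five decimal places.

Δx = (2 − (-2))/6 = 2/3.
f(-2) = 20, f(-4/3) = 116/9, f(-2/3) = 68/9, f(0) = 4, f(2/3) = 20/9, f(4/3) = 20/9, f(2) = 4.
T_6 = (Δx/2)·[f(x_0) + 2f(x_1) + ... + 2f(x_{5}) + f(x_6)].
Sum ≈ 27.25926.

27.25926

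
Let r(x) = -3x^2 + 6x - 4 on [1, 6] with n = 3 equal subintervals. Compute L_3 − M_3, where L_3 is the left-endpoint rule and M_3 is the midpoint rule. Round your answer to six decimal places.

52.083333

L_3 ≈ -74.44444444.
M_3 ≈ -126.52777778.
L_3 − M_3 ≈ 52.083333.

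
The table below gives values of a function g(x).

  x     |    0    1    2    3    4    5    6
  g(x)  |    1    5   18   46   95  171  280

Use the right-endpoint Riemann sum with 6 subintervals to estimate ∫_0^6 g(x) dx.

Δx = 1.
Sum = 1·[5 + 18 + 46 + 95 + 171 + 280] = 615.

615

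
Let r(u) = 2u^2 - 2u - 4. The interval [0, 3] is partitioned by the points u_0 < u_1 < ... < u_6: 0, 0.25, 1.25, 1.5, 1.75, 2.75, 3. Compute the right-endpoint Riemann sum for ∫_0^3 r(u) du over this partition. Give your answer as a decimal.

Subinterval widths: 0.25, 1, 0.25, 0.25, 1, 0.25.
Right endpoints: 0.25, 1.25, 1.5, 1.75, 2.75, 3.
r(0.25) = -4.375, r(1.25) = -3.375, r(1.5) = -2.5, r(1.75) = -1.375, r(2.75) = 5.625, r(3) = 8.
Sum = Σ Δu_i · r(u_i).
Sum = 2.1875.

2.1875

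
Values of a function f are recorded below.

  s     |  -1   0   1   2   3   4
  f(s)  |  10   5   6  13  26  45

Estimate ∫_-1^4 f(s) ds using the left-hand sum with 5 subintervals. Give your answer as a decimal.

60

Δs = 1.
Sum = 1·[10 + 5 + 6 + 13 + 26] = 60.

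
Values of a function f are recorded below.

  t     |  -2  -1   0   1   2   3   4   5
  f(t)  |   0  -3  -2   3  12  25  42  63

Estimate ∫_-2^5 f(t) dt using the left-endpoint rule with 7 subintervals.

Δt = 1.
Sum = 1·[0 + (-3) + (-2) + 3 + 12 + 25 + 42] = 77.

77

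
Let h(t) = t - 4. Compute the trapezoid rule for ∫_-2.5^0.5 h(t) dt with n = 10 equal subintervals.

Δt = (0.5 − (-2.5))/10 = 0.3.
h(-2.5) = -6.5, h(-2.2) = -6.2, h(-1.9) = -5.9, h(-1.6) = -5.6, h(-1.3) = -5.3, h(-1) = -5, h(-0.7) = -4.7, h(-0.4) = -4.4, h(-0.1) = -4.1, h(0.2) = -3.8, h(0.5) = -3.5.
T_10 = (Δt/2)·[h(t_0) + 2h(t_1) + ... + 2h(t_{9}) + h(t_10)].
Sum = -15.

-15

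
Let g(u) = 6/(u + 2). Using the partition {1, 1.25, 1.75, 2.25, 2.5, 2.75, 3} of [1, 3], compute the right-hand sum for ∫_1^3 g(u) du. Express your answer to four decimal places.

Subinterval widths: 0.25, 0.5, 0.5, 0.25, 0.25, 0.25.
Right endpoints: 1.25, 1.75, 2.25, 2.5, 2.75, 3.
g(1.25) = 24/13, g(1.75) = 1.6, g(2.25) = 24/17, g(2.5) = 4/3, g(2.75) = 24/19, g(3) = 1.2.
Sum = Σ Δu_i · g(u_i).
Sum ≈ 2.9165.

2.9165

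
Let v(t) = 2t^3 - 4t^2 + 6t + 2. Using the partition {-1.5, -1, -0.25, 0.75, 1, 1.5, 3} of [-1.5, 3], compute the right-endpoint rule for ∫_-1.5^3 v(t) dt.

Subinterval widths: 0.5, 0.75, 1, 0.25, 0.5, 1.5.
Right endpoints: -1, -0.25, 0.75, 1, 1.5, 3.
v(-1) = -10, v(-0.25) = 0.21875, v(0.75) = 5.09375, v(1) = 6, v(1.5) = 8.75, v(3) = 38.
Sum = Σ Δt_i · v(t_i).
Sum = 63.1328125.

63.1328125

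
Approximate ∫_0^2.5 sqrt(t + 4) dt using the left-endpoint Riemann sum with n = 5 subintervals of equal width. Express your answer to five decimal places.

5.57604

Δt = (2.5 − 0)/5 = 0.5.
Left endpoints: 0, 0.5, 1, 1.5, 2.
f(0) ≈ 2.00000, f(0.5) ≈ 2.12132, f(1) ≈ 2.23607, f(1.5) ≈ 2.34521, f(2) ≈ 2.44949.
Sum = Δt · [f(0) + f(0.5) + f(1) + f(1.5) + f(2)].
Sum ≈ 5.57604.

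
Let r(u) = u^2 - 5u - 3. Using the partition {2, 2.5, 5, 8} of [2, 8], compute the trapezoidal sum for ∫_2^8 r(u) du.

Subinterval widths: 0.5, 2.5, 3.
r(2) = -9, r(2.5) = -9.25, r(5) = -3, r(8) = 21.
On each subinterval the trapezoid contributes (Δu_i/2)·[r(u_{i-1}) + r(u_i)].
Sum = 7.125.

7.125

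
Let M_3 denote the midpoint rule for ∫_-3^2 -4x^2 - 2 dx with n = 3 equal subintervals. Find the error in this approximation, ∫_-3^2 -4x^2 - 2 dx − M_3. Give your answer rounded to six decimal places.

-4.629630

Exact integral: ∫_-3^2 f(x) dx ≈ -56.66666667.
M_3 ≈ -52.03703704.
Error ≈ -56.66666667 − (-52.03703704) ≈ -4.629630.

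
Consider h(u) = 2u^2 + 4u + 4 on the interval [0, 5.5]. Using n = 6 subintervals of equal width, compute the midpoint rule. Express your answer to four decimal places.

Δu = (5.5 − 0)/6 = 11/12.
Midpoints: 11/24, 1.375, 55/24, 77/24, 4.125, 121/24.
h(11/24) = 1801/288, h(1.375) = 13.28125, h(55/24) = 6817/288, h(77/24) = 10777/288, h(4.125) = 54.53125, h(121/24) = 21601/288.
Sum = Δu · [h(11/24) + h(1.375) + h(55/24) + ...].
Sum ≈ 192.6464.

192.6464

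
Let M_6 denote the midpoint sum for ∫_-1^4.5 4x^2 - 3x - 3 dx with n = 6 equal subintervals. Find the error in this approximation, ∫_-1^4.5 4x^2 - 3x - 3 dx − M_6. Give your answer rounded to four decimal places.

1.5405

Exact integral: ∫_-1^4.5 f(x) dx ≈ 77.458333.
M_6 ≈ 75.917824.
Error ≈ 77.458333 − 75.917824 ≈ 1.5405.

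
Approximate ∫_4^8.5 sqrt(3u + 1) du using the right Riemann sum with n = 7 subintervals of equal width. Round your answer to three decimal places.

20.390

Δu = (8.5 − 4)/7 = 9/14.
Right endpoints: 65/14, 37/7, 83/14, 46/7, 101/14, 55/7, 8.5.
f(65/14) ≈ 3.864, f(37/7) ≈ 4.106, f(83/14) ≈ 4.334, f(46/7) ≈ 4.551, f(101/14) ≈ 4.758, f(55/7) ≈ 4.957, f(8.5) ≈ 5.148.
Sum = Δu · [f(65/14) + f(37/7) + f(83/14) + ...].
Sum ≈ 20.390.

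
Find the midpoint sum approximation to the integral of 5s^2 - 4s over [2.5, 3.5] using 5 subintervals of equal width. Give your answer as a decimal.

33.4

Δs = (3.5 − 2.5)/5 = 0.2.
Midpoints: 2.6, 2.8, 3, 3.2, 3.4.
f(2.6) = 23.4, f(2.8) = 28, f(3) = 33, f(3.2) = 38.4, f(3.4) = 44.2.
Sum = Δs · [f(2.6) + f(2.8) + f(3) + f(3.2) + f(3.4)].
Sum = 33.4.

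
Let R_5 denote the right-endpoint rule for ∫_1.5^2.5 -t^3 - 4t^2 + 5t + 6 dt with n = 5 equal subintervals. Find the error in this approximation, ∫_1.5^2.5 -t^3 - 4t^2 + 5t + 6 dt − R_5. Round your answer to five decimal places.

Exact integral: ∫_1.5^2.5 f(t) dt ≈ -8.8333333.
R_5 = -11.225.
Error ≈ -8.8333333 − (-11.225) ≈ 2.39167.

2.39167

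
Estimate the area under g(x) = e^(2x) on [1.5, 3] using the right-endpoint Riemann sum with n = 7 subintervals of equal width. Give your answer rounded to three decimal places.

235.669

Δx = (3 − 1.5)/7 = 3/14.
Right endpoints: 12/7, 27/14, 15/7, 33/14, 18/7, 39/14, 3.
g(12/7) ≈ 30.833, g(27/14) ≈ 47.330, g(15/7) ≈ 72.654, g(33/14) ≈ 111.529, g(18/7) ≈ 171.204, g(39/14) ≈ 262.809, g(3) ≈ 403.429.
Sum = Δx · [g(12/7) + g(27/14) + g(15/7) + ...].
Sum ≈ 235.669.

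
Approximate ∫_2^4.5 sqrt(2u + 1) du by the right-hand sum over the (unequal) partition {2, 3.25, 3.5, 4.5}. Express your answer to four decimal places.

7.2927

Subinterval widths: 1.25, 0.25, 1.
Right endpoints: 3.25, 3.5, 4.5.
f(3.25) ≈ 2.7386, f(3.5) ≈ 2.8284, f(4.5) ≈ 3.1623.
Sum = Σ Δu_i · f(u_i).
Sum ≈ 7.2927.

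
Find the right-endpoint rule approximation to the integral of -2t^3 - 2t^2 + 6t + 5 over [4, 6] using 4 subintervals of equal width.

-637

Δt = (6 − 4)/4 = 0.5.
Right endpoints: 4.5, 5, 5.5, 6.
f(4.5) = -190.75, f(5) = -265, f(5.5) = -355.25, f(6) = -463.
Sum = Δt · [f(4.5) + f(5) + f(5.5) + f(6)].
Sum = -637.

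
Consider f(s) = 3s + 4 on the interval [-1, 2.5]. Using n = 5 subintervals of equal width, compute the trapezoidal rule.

21.875

Δs = (2.5 − (-1))/5 = 0.7.
f(-1) = 1, f(-0.3) = 3.1, f(0.4) = 5.2, f(1.1) = 7.3, f(1.8) = 9.4, f(2.5) = 11.5.
T_5 = (Δs/2)·[f(s_0) + 2f(s_1) + ... + 2f(s_{4}) + f(s_5)].
Sum = 21.875.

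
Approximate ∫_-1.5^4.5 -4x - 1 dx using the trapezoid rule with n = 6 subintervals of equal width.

-42

Δx = (4.5 − (-1.5))/6 = 1.
f(-1.5) = 5, f(-0.5) = 1, f(0.5) = -3, f(1.5) = -7, f(2.5) = -11, f(3.5) = -15, f(4.5) = -19.
T_6 = (Δx/2)·[f(x_0) + 2f(x_1) + ... + 2f(x_{5}) + f(x_6)].
Sum = -42.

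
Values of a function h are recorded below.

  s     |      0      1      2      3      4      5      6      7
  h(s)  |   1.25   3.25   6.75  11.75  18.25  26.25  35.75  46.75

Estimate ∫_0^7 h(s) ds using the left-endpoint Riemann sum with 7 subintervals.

Δs = 1.
Sum = 1·[1.25 + 3.25 + 6.75 + 11.75 + 18.25 + 26.25 + 35.75] = 103.25.

103.25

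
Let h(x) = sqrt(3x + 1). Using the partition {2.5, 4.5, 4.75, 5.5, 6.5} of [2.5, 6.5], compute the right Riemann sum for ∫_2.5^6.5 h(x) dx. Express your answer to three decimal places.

16.257

Subinterval widths: 2, 0.25, 0.75, 1.
Right endpoints: 4.5, 4.75, 5.5, 6.5.
h(4.5) ≈ 3.808, h(4.75) ≈ 3.905, h(5.5) ≈ 4.183, h(6.5) ≈ 4.528.
Sum = Σ Δx_i · h(x_i).
Sum ≈ 16.257.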